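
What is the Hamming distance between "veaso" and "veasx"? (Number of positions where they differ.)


String 1: 'veaso'
String 2: 'veasx'
Compare each position: pos 0: 'v'=='v', pos 1: 'e'=='e', pos 2: 'a'=='a', pos 3: 's'=='s', pos 4: 'o'!='x'
Differing positions: 1
Hamming distance: 1


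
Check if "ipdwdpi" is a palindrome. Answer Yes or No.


Input string: 'ipdwdpi'
Reversed: 'ipdwdpi'
Compare pairs: s[0]='i' vs s[6]='i' (match), s[1]='p' vs s[5]='p' (match), s[2]='d' vs s[4]='d' (match)
Palindrome: Yes


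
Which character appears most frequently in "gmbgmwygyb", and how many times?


Input: 'gmbgmwygyb'
Operation: tally each character
Counts: 'b':2, 'g':3, 'm':2, 'w':1, 'y':2
Maximum: 'g' appears 3 times


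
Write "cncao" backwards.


Input string: 'cncao'
Operation: reverse character order
Original order: 'c' -> 'n' -> 'c' -> 'a' -> 'o'
Reversed order: 'o' -> 'a' -> 'c' -> 'n' -> 'c'
Result: oacnc


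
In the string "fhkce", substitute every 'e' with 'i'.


Input string: 'fhkce'
Operation: replace 'e' with 'i'
Positions of 'e': 4
After replacement: fhkci


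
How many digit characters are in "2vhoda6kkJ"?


Input string: '2vhoda6kkJ'
Operation: count digit characters (0-9)
Scan: '2'(digit), 'v', 'h', 'o', 'd', 'a', '6'(digit), 'k', 'k', 'J'
Digits found: 2
Result: 2


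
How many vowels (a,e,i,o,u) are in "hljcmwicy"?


Input string: 'hljcmwicy'
Operation: count vowels (a, e, i, o, u)
Scan: s[0]='h', s[1]='l', s[2]='j', s[3]='c', s[4]='m', s[5]='w', s[6]='i' (vowel), s[7]='c', s[8]='y'
Vowels found: 1
Result: 1


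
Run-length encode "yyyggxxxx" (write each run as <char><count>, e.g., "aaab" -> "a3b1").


Input: 'yyyggxxxx'
Operation: identify consecutive runs
Runs: 'yyy' -> y3, 'gg' -> g2, 'xxxx' -> x4
Encoded: y3g2x4


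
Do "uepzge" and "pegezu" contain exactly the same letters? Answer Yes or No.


String 1: 'uepzge' -> sorted: 'eegpuz'
String 2: 'pegezu' -> sorted: 'eegpuz'
Compare sorted forms: 'eegpuz' == 'eegpuz'
Anagram: Yes


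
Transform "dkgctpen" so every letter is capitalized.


Input string: 'dkgctpen'
Operation: convert each letter to uppercase
Mapping: 'd'->'D', 'k'->'K', 'g'->'G', 'c'->'C', 't'->'T', 'p'->'P', 'e'->'E', 'n'->'N'
Result: DKGCTPEN


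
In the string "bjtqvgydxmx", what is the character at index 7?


Input string: 'bjtqvgydxmx'
Operation: get character at index 7
Index mapping: s[0]='b', s[1]='j', s[2]='t', s[3]='q', s[4]='v', s[5]='g', s[6]='y', s[7]='d'
Result: 'd'


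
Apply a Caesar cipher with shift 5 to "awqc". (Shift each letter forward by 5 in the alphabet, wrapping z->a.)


Input: 'awqc', shift = 5
Operation: for each letter, (position + 5) mod 26
Mapping: 'a'(0+5=5)->'f', 'w'(22+5=27, 27 mod 26=1)->'b', 'q'(16+5=21)->'v', 'c'(2+5=7)->'h'
Result: fbvh


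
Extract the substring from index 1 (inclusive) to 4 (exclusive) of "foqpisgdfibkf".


Input string: 'foqpisgdfibkf'
Operation: slice [1:4]
Extract characters: s[1]='o', s[2]='q', s[3]='p'
Result: oqp


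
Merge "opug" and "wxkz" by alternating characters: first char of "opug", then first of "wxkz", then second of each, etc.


String 1: 'opug'
String 2: 'wxkz'
Operation: alternate characters
Pairs: 'o'+'w', 'p'+'x', 'u'+'k', 'g'+'z'
Result: owpxukgz


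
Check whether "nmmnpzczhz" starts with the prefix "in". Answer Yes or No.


Input string: 'nmmnpzczhz'
Prefix to check: 'in'
First 2 characters of input: 'nm'
Match: False
Result: No


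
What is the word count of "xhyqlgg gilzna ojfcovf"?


Input string: 'xhyqlgg gilzna ojfcovf'
Operation: split by spaces
Words found: 'xhyqlgg', 'gilzna', 'ojfcovf'
Word count: 3


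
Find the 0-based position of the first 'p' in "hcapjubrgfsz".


Input string: 'hcapjubrgfsz'
Target: 'p'
Scanning left to right: s[0]='h', s[1]='c', s[2]='a', s[3]='p'
First match at index: 3


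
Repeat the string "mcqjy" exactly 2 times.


Input string: 'mcqjy'
Operation: repeat 2 times
Concatenation: 'mcqjy' + 'mcqjy'
Result: mcqjymcqjy


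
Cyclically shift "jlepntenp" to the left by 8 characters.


Input: 'jlepntenp', shift = 8
Operation: split at index 8 and swap parts
Front part s[0:8] = 'jlepnten'
Back part s[8:] = 'p'
Rotated = back + front = 'p' + 'jlepnten'
Result: pjlepnten


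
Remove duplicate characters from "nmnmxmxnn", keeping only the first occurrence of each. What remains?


Input: 'nmnmxmxnn'
Operation: keep first occurrence of each character
Scan: s[0]='n' new -> keep; s[1]='m' new -> keep; s[2]='n' seen -> skip; s[3]='m' seen -> skip; s[4]='x' new -> keep; s[5]='m' seen -> skip; s[6]='x' seen -> skip; s[7]='n' seen -> skip; s[8]='n' seen -> skip
Result: nmx


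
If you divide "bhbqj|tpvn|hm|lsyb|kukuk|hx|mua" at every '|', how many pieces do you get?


Input string: 'bhbqj|tpvn|hm|lsyb|kukuk|hx|mua'
Delimiter: '|'
Split result: 'bhbqj', 'tpvn', 'hm', 'lsyb', 'kukuk', 'hx', 'mua'
Number of parts: 7


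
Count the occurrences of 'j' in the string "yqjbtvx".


Input string: 'yqjbtvx'
Target character: 'j'
Scan each position: s[2]='j'
Matches found at indices: 2
Total: 1


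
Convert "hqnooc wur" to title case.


Input string: 'hqnooc wur'
Operation: capitalize first letter of each word
Word transformations: 'hqnooc'->'Hqnooc', 'wur'->'Wur'
Result: Hqnooc Wur


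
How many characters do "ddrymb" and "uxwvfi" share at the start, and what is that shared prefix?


String 1: 'ddrymb'
String 2: 'uxwvfi'
Compare position by position:
pos 0: 'd' vs 'u' differ -> stop
Longest common prefix: "" (length 0)


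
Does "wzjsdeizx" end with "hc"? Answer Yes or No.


Input string: 'wzjsdeizx'
Suffix to check: 'hc'
Last 2 characters of input: 'zx'
Match: False
Result: No


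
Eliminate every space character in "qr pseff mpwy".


Input string: 'qr pseff mpwy'
Operation: remove all spaces
Words: 'qr', 'pseff', 'mpwy'
Join without spaces: qrpseffmpwy


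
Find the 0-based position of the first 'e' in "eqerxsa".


Input string: 'eqerxsa'
Target: 'e'
Scanning left to right: s[0]='e'
First match at index: 0


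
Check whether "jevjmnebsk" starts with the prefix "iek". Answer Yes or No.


Input string: 'jevjmnebsk'
Prefix to check: 'iek'
First 3 characters of input: 'jev'
Match: False
Result: No


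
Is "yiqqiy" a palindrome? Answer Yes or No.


Input string: 'yiqqiy'
Reversed: 'yiqqiy'
Compare pairs: s[0]='y' vs s[5]='y' (match), s[1]='i' vs s[4]='i' (match), s[2]='q' vs s[3]='q' (match)
Palindrome: Yes


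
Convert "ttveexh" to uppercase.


Input string: 'ttveexh'
Operation: convert each letter to uppercase
Mapping: 't'->'T', 't'->'T', 'v'->'V', 'e'->'E', 'e'->'E', 'x'->'X', 'h'->'H'
Result: TTVEEXH


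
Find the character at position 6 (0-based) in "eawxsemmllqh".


Input string: 'eawxsemmllqh'
Operation: get character at index 6
Index mapping: s[0]='e', s[1]='a', s[2]='w', s[3]='x', s[4]='s', s[5]='e', s[6]='m'
Result: 'm'


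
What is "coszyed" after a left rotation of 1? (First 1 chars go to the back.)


Input: 'coszyed', shift = 1
Operation: split at index 1 and swap parts
Front part s[0:1] = 'c'
Back part s[1:] = 'oszyed'
Rotated = back + front = 'oszyed' + 'c'
Result: oszyedc


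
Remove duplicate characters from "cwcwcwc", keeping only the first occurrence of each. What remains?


Input: 'cwcwcwc'
Operation: keep first occurrence of each character
Scan: s[0]='c' new -> keep; s[1]='w' new -> keep; s[2]='c' seen -> skip; s[3]='w' seen -> skip; s[4]='c' seen -> skip; s[5]='w' seen -> skip; s[6]='c' seen -> skip
Result: cw


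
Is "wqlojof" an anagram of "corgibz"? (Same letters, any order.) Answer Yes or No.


String 1: 'corgibz' -> sorted: 'bcgiorz'
String 2: 'wqlojof' -> sorted: 'fjlooqw'
Compare sorted forms: 'bcgiorz' != 'fjlooqw'
Anagram: No


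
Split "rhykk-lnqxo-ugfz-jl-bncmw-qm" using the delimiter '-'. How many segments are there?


Input string: 'rhykk-lnqxo-ugfz-jl-bncmw-qm'
Delimiter: '-'
Split result: 'rhykk', 'lnqxo', 'ugfz', 'jl', 'bncmw', 'qm'
Number of parts: 6


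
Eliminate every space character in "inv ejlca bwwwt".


Input string: 'inv ejlca bwwwt'
Operation: remove all spaces
Words: 'inv', 'ejlca', 'bwwwt'
Join without spaces: invejlcabwwwt


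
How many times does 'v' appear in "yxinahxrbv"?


Input string: 'yxinahxrbv'
Target character: 'v'
Scan each position: s[9]='v'
Matches found at indices: 9
Total: 1


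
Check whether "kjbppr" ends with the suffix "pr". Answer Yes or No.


Input string: 'kjbppr'
Suffix to check: 'pr'
Last 2 characters of input: 'pr'
Match: True
Result: Yes


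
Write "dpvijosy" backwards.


Input string: 'dpvijosy'
Operation: reverse character order
Original order: 'd' -> 'p' -> 'v' -> 'i' -> 'j' -> 'o' -> 's' -> 'y'
Reversed order: 'y' -> 's' -> 'o' -> 'j' -> 'i' -> 'v' -> 'p' -> 'd'
Result: ysojivpd


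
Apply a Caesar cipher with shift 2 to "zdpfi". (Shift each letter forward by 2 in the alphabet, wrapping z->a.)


Input: 'zdpfi', shift = 2
Operation: for each letter, (position + 2) mod 26
Mapping: 'z'(25+2=27, 27 mod 26=1)->'b', 'd'(3+2=5)->'f', 'p'(15+2=17)->'r', 'f'(5+2=7)->'h', 'i'(8+2=10)->'k'
Result: bfrhk


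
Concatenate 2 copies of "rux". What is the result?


Input string: 'rux'
Operation: repeat 2 times
Concatenation: 'rux' + 'rux'
Result: ruxrux


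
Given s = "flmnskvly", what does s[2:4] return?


Input string: 'flmnskvly'
Operation: slice [2:4]
Extract characters: s[2]='m', s[3]='n'
Result: mn


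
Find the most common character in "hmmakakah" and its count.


Input: 'hmmakakah'
Operation: tally each character
Counts: 'a':3, 'h':2, 'k':2, 'm':2
Maximum: 'a' appears 3 times


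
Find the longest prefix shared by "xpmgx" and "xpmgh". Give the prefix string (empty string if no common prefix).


String 1: 'xpmgx'
String 2: 'xpmgh'
Compare position by position:
pos 0: 'x' vs 'x' match
pos 1: 'p' vs 'p' match
pos 2: 'm' vs 'm' match
pos 3: 'g' vs 'g' match
pos 4: 'x' vs 'h' differ -> stop
Longest common prefix: "xpmg" (length 4)


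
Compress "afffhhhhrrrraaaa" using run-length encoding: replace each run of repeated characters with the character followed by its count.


Input: 'afffhhhhrrrraaaa'
Operation: identify consecutive runs
Runs: 'a' -> a1, 'fff' -> f3, 'hhhh' -> h4, 'rrrr' -> r4, 'aaaa' -> a4
Encoded: a1f3h4r4a4


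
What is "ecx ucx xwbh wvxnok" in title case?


Input string: 'ecx ucx xwbh wvxnok'
Operation: capitalize first letter of each word
Word transformations: 'ecx'->'Ecx', 'ucx'->'Ucx', 'xwbh'->'Xwbh', 'wvxnok'->'Wvxnok'
Result: Ecx Ucx Xwbh Wvxnok


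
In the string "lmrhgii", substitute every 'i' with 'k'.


Input string: 'lmrhgii'
Operation: replace 'i' with 'k'
Positions of 'i': 5, 6
After replacement: lmrhgkk


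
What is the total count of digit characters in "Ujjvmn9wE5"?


Input string: 'Ujjvmn9wE5'
Operation: count digit characters (0-9)
Scan: 'U', 'j', 'j', 'v', 'm', 'n', '9'(digit), 'w', 'E', '5'(digit)
Digits found: 2
Result: 2


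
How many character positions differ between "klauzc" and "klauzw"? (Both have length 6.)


String 1: 'klauzc'
String 2: 'klauzw'
Compare each position: pos 0: 'k'=='k', pos 1: 'l'=='l', pos 2: 'a'=='a', pos 3: 'u'=='u', pos 4: 'z'=='z', pos 5: 'c'!='w'
Differing positions: 1
Hamming distance: 1


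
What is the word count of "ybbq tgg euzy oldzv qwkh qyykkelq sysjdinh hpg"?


Input string: 'ybbq tgg euzy oldzv qwkh qyykkelq sysjdinh hpg'
Operation: split by spaces
Words found: 'ybbq', 'tgg', 'euzy', 'oldzv', 'qwkh', 'qyykkelq', 'sysjdinh', 'hpg'
Word count: 8


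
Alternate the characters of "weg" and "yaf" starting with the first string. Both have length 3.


String 1: 'weg'
String 2: 'yaf'
Operation: alternate characters
Pairs: 'w'+'y', 'e'+'a', 'g'+'f'
Result: wyeagf


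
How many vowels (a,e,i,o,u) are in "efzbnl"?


Input string: 'efzbnl'
Operation: count vowels (a, e, i, o, u)
Scan: s[0]='e' (vowel), s[1]='f', s[2]='z', s[3]='b', s[4]='n', s[5]='l'
Vowels found: 1
Result: 1


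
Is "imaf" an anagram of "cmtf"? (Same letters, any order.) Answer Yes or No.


String 1: 'cmtf' -> sorted: 'cfmt'
String 2: 'imaf' -> sorted: 'afim'
Compare sorted forms: 'cfmt' != 'afim'
Anagram: No


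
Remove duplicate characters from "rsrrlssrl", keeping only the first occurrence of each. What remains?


Input: 'rsrrlssrl'
Operation: keep first occurrence of each character
Scan: s[0]='r' new -> keep; s[1]='s' new -> keep; s[2]='r' seen -> skip; s[3]='r' seen -> skip; s[4]='l' new -> keep; s[5]='s' seen -> skip; s[6]='s' seen -> skip; s[7]='r' seen -> skip; s[8]='l' seen -> skip
Result: rsl


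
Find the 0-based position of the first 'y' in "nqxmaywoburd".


Input string: 'nqxmaywoburd'
Target: 'y'
Scanning left to right: s[0]='n', s[1]='q', s[2]='x', s[3]='m', s[4]='a', s[5]='y'
First match at index: 5


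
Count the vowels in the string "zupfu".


Input string: 'zupfu'
Operation: count vowels (a, e, i, o, u)
Scan: s[0]='z', s[1]='u' (vowel), s[2]='p', s[3]='f', s[4]='u' (vowel)
Vowels found: 2
Result: 2


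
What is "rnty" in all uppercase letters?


Input string: 'rnty'
Operation: convert each letter to uppercase
Mapping: 'r'->'R', 'n'->'N', 't'->'T', 'y'->'Y'
Result: RNTY


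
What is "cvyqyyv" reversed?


Input string: 'cvyqyyv'
Operation: reverse character order
Original order: 'c' -> 'v' -> 'y' -> 'q' -> 'y' -> 'y' -> 'v'
Reversed order: 'v' -> 'y' -> 'y' -> 'q' -> 'y' -> 'v' -> 'c'
Result: vyyqyvc


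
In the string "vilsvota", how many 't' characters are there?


Input string: 'vilsvota'
Target character: 't'
Scan each position: s[6]='t'
Matches found at indices: 6
Total: 1


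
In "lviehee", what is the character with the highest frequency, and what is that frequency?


Input: 'lviehee'
Operation: tally each character
Counts: 'e':3, 'h':1, 'i':1, 'l':1, 'v':1
Maximum: 'e' appears 3 times


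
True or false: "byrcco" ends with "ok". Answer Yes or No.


Input string: 'byrcco'
Suffix to check: 'ok'
Last 2 characters of input: 'co'
Match: False
Result: No


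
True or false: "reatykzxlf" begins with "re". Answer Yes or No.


Input string: 'reatykzxlf'
Prefix to check: 're'
First 2 characters of input: 're'
Match: True
Result: Yes


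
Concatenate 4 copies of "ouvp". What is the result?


Input string: 'ouvp'
Operation: repeat 4 times
Concatenation: 'ouvp' + 'ouvp' + 'ouvp' + 'ouvp'
Result: ouvpouvpouvpouvp


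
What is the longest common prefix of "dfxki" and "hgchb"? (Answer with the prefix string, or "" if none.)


String 1: 'dfxki'
String 2: 'hgchb'
Compare position by position:
pos 0: 'd' vs 'h' differ -> stop
Longest common prefix: "" (length 0)


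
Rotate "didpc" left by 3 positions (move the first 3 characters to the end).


Input: 'didpc', shift = 3
Operation: split at index 3 and swap parts
Front part s[0:3] = 'did'
Back part s[3:] = 'pc'
Rotated = back + front = 'pc' + 'did'
Result: pcdid


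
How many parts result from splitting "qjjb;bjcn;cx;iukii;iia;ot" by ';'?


Input string: 'qjjb;bjcn;cx;iukii;iia;ot'
Delimiter: ';'
Split result: 'qjjb', 'bjcn', 'cx', 'iukii', 'iia', 'ot'
Number of parts: 6


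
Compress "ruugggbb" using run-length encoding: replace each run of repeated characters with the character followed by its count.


Input: 'ruugggbb'
Operation: identify consecutive runs
Runs: 'r' -> r1, 'uu' -> u2, 'ggg' -> g3, 'bb' -> b2
Encoded: r1u2g3b2


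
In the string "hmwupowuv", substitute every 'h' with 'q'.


Input string: 'hmwupowuv'
Operation: replace 'h' with 'q'
Positions of 'h': 0
After replacement: qmwupowuv


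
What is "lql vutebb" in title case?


Input string: 'lql vutebb'
Operation: capitalize first letter of each word
Word transformations: 'lql'->'Lql', 'vutebb'->'Vutebb'
Result: Lql Vutebb


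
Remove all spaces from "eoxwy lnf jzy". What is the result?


Input string: 'eoxwy lnf jzy'
Operation: remove all spaces
Words: 'eoxwy', 'lnf', 'jzy'
Join without spaces: eoxwylnfjzy


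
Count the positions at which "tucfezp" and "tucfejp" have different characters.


String 1: 'tucfezp'
String 2: 'tucfejp'
Compare each position: pos 0: 't'=='t', pos 1: 'u'=='u', pos 2: 'c'=='c', pos 3: 'f'=='f', pos 4: 'e'=='e', pos 5: 'z'!='j', pos 6: 'p'=='p'
Differing positions: 1
Hamming distance: 1


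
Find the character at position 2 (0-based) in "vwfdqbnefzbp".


Input string: 'vwfdqbnefzbp'
Operation: get character at index 2
Index mapping: s[0]='v', s[1]='w', s[2]='f'
Result: 'f'


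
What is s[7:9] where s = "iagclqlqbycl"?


Input string: 'iagclqlqbycl'
Operation: slice [7:9]
Extract characters: s[7]='q', s[8]='b'
Result: qb


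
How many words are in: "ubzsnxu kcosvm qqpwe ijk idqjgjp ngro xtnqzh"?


Input string: 'ubzsnxu kcosvm qqpwe ijk idqjgjp ngro xtnqzh'
Operation: split by spaces
Words found: 'ubzsnxu', 'kcosvm', 'qqpwe', 'ijk', 'idqjgjp', 'ngro', 'xtnqzh'
Word count: 7


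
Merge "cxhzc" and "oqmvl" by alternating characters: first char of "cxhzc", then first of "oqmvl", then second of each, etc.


String 1: 'cxhzc'
String 2: 'oqmvl'
Operation: alternate characters
Pairs: 'c'+'o', 'x'+'q', 'h'+'m', 'z'+'v', 'c'+'l'
Result: coxqhmzvcl


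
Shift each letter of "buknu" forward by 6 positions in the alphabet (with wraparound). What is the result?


Input: 'buknu', shift = 6
Operation: for each letter, (position + 6) mod 26
Mapping: 'b'(1+6=7)->'h', 'u'(20+6=26, 26 mod 26=0)->'a', 'k'(10+6=16)->'q', 'n'(13+6=19)->'t', 'u'(20+6=26, 26 mod 26=0)->'a'
Result: haqta


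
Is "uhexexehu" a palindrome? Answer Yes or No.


Input string: 'uhexexehu'
Reversed: 'uhexexehu'
Compare pairs: s[0]='u' vs s[8]='u' (match), s[1]='h' vs s[7]='h' (match), s[2]='e' vs s[6]='e' (match), s[3]='x' vs s[5]='x' (match)
Palindrome: Yes


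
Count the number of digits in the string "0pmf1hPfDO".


Input string: '0pmf1hPfDO'
Operation: count digit characters (0-9)
Scan: '0'(digit), 'p', 'm', 'f', '1'(digit), 'h', 'P', 'f', 'D', 'O'
Digits found: 2
Result: 2


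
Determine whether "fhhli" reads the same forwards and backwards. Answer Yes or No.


Input string: 'fhhli'
Reversed: 'ilhhf'
Compare pairs: s[0]='f' vs s[4]='i' (mismatch), s[1]='h' vs s[3]='l' (mismatch)
Palindrome: No


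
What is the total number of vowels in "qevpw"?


Input string: 'qevpw'
Operation: count vowels (a, e, i, o, u)
Scan: s[0]='q', s[1]='e' (vowel), s[2]='v', s[3]='p', s[4]='w'
Vowels found: 1
Result: 1


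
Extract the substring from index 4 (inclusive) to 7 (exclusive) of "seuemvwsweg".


Input string: 'seuemvwsweg'
Operation: slice [4:7]
Extract characters: s[4]='m', s[5]='v', s[6]='w'
Result: mvw


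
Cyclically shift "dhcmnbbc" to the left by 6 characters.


Input: 'dhcmnbbc', shift = 6
Operation: split at index 6 and swap parts
Front part s[0:6] = 'dhcmnb'
Back part s[6:] = 'bc'
Rotated = back + front = 'bc' + 'dhcmnb'
Result: bcdhcmnb


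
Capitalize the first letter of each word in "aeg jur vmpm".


Input string: 'aeg jur vmpm'
Operation: capitalize first letter of each word
Word transformations: 'aeg'->'Aeg', 'jur'->'Jur', 'vmpm'->'Vmpm'
Result: Aeg Jur Vmpm


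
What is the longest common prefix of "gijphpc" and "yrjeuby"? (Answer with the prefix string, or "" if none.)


String 1: 'gijphpc'
String 2: 'yrjeuby'
Compare position by position:
pos 0: 'g' vs 'y' differ -> stop
Longest common prefix: "" (length 0)


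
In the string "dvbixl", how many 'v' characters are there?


Input string: 'dvbixl'
Target character: 'v'
Scan each position: s[1]='v'
Matches found at indices: 1
Total: 1


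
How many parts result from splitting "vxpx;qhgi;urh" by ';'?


Input string: 'vxpx;qhgi;urh'
Delimiter: ';'
Split result: 'vxpx', 'qhgi', 'urh'
Number of parts: 3


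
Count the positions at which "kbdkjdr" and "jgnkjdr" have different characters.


String 1: 'kbdkjdr'
String 2: 'jgnkjdr'
Compare each position: pos 0: 'k'!='j', pos 1: 'b'!='g', pos 2: 'd'!='n', pos 3: 'k'=='k', pos 4: 'j'=='j', pos 5: 'd'=='d', pos 6: 'r'=='r'
Differing positions: 3
Hamming distance: 3


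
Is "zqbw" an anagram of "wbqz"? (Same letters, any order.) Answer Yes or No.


String 1: 'wbqz' -> sorted: 'bqwz'
String 2: 'zqbw' -> sorted: 'bqwz'
Compare sorted forms: 'bqwz' == 'bqwz'
Anagram: Yes


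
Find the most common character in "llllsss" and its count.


Input: 'llllsss'
Operation: tally each character
Counts: 'l':4, 's':3
Maximum: 'l' appears 4 times


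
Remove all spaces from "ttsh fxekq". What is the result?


Input string: 'ttsh fxekq'
Operation: remove all spaces
Words: 'ttsh', 'fxekq'
Join without spaces: ttshfxekq


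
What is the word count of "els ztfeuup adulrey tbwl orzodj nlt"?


Input string: 'els ztfeuup adulrey tbwl orzodj nlt'
Operation: split by spaces
Words found: 'els', 'ztfeuup', 'adulrey', 'tbwl', 'orzodj', 'nlt'
Word count: 6


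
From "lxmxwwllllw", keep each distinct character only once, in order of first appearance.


Input: 'lxmxwwllllw'
Operation: keep first occurrence of each character
Scan: s[0]='l' new -> keep; s[1]='x' new -> keep; s[2]='m' new -> keep; s[3]='x' seen -> skip; s[4]='w' new -> keep; s[5]='w' seen -> skip; s[6]='l' seen -> skip; s[7]='l' seen -> skip; s[8]='l' seen -> skip; s[9]='l' seen -> skip; s[10]='w' seen -> skip
Result: lxmw


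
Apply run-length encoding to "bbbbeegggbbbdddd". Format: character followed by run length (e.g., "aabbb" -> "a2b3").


Input: 'bbbbeegggbbbdddd'
Operation: identify consecutive runs
Runs: 'bbbb' -> b4, 'ee' -> e2, 'ggg' -> g3, 'bbb' -> b3, 'dddd' -> d4
Encoded: b4e2g3b3d4


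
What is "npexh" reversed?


Input string: 'npexh'
Operation: reverse character order
Original order: 'n' -> 'p' -> 'e' -> 'x' -> 'h'
Reversed order: 'h' -> 'x' -> 'e' -> 'p' -> 'n'
Result: hxepn


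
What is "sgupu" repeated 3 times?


Input string: 'sgupu'
Operation: repeat 3 times
Concatenation: 'sgupu' + 'sgupu' + 'sgupu'
Result: sgupusgupusgupu


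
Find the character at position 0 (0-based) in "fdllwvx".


Input string: 'fdllwvx'
Operation: get character at index 0
Index mapping: s[0]='f'
Result: 'f'


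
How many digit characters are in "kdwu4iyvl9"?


Input string: 'kdwu4iyvl9'
Operation: count digit characters (0-9)
Scan: 'k', 'd', 'w', 'u', '4'(digit), 'i', 'y', 'v', 'l', '9'(digit)
Digits found: 2
Result: 2


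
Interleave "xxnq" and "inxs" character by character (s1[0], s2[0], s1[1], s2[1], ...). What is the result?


String 1: 'xxnq'
String 2: 'inxs'
Operation: alternate characters
Pairs: 'x'+'i', 'x'+'n', 'n'+'x', 'q'+'s'
Result: xixnnxqs


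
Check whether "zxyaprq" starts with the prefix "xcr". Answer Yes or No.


Input string: 'zxyaprq'
Prefix to check: 'xcr'
First 3 characters of input: 'zxy'
Match: False
Result: No


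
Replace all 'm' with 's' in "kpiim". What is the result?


Input string: 'kpiim'
Operation: replace 'm' with 's'
Positions of 'm': 4
After replacement: kpiis


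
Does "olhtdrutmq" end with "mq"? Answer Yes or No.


Input string: 'olhtdrutmq'
Suffix to check: 'mq'
Last 2 characters of input: 'mq'
Match: True
Result: Yes


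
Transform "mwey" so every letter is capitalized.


Input string: 'mwey'
Operation: convert each letter to uppercase
Mapping: 'm'->'M', 'w'->'W', 'e'->'E', 'y'->'Y'
Result: MWEY


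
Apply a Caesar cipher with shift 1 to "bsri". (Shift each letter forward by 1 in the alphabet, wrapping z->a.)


Input: 'bsri', shift = 1
Operation: for each letter, (position + 1) mod 26
Mapping: 'b'(1+1=2)->'c', 's'(18+1=19)->'t', 'r'(17+1=18)->'s', 'i'(8+1=9)->'j'
Result: ctsj


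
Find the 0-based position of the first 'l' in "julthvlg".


Input string: 'julthvlg'
Target: 'l'
Scanning left to right: s[0]='j', s[1]='u', s[2]='l'
First match at index: 2


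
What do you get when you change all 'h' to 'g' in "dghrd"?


Input string: 'dghrd'
Operation: replace 'h' with 'g'
Positions of 'h': 2
After replacement: dggrd


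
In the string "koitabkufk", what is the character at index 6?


Input string: 'koitabkufk'
Operation: get character at index 6
Index mapping: s[0]='k', s[1]='o', s[2]='i', s[3]='t', s[4]='a', s[5]='b', s[6]='k'
Result: 'k'


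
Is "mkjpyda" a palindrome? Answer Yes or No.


Input string: 'mkjpyda'
Reversed: 'adypjkm'
Compare pairs: s[0]='m' vs s[6]='a' (mismatch), s[1]='k' vs s[5]='d' (mismatch), s[2]='j' vs s[4]='y' (mismatch)
Palindrome: No


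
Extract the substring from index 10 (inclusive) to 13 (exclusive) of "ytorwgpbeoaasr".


Input string: 'ytorwgpbeoaasr'
Operation: slice [10:13]
Extract characters: s[10]='a', s[11]='a', s[12]='s'
Result: aas


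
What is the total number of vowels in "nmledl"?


Input string: 'nmledl'
Operation: count vowels (a, e, i, o, u)
Scan: s[0]='n', s[1]='m', s[2]='l', s[3]='e' (vowel), s[4]='d', s[5]='l'
Vowels found: 1
Result: 1


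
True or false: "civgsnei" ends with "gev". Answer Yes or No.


Input string: 'civgsnei'
Suffix to check: 'gev'
Last 3 characters of input: 'nei'
Match: False
Result: No


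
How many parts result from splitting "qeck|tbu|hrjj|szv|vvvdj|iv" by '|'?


Input string: 'qeck|tbu|hrjj|szv|vvvdj|iv'
Delimiter: '|'
Split result: 'qeck', 'tbu', 'hrjj', 'szv', 'vvvdj', 'iv'
Number of parts: 6


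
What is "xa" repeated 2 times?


Input string: 'xa'
Operation: repeat 2 times
Concatenation: 'xa' + 'xa'
Result: xaxa


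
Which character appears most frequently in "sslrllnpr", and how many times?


Input: 'sslrllnpr'
Operation: tally each character
Counts: 'l':3, 'n':1, 'p':1, 'r':2, 's':2
Maximum: 'l' appears 3 times


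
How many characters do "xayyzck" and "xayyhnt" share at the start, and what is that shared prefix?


String 1: 'xayyzck'
String 2: 'xayyhnt'
Compare position by position:
pos 0: 'x' vs 'x' match
pos 1: 'a' vs 'a' match
pos 2: 'y' vs 'y' match
pos 3: 'y' vs 'y' match
pos 4: 'z' vs 'h' differ -> stop
Longest common prefix: "xayy" (length 4)


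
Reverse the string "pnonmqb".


Input string: 'pnonmqb'
Operation: reverse character order
Original order: 'p' -> 'n' -> 'o' -> 'n' -> 'm' -> 'q' -> 'b'
Reversed order: 'b' -> 'q' -> 'm' -> 'n' -> 'o' -> 'n' -> 'p'
Result: bqmnonp


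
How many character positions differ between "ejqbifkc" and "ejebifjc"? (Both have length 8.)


String 1: 'ejqbifkc'
String 2: 'ejebifjc'
Compare each position: pos 0: 'e'=='e', pos 1: 'j'=='j', pos 2: 'q'!='e', pos 3: 'b'=='b', pos 4: 'i'=='i', pos 5: 'f'=='f', pos 6: 'k'!='j', pos 7: 'c'=='c'
Differing positions: 2
Hamming distance: 2


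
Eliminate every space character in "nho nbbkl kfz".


Input string: 'nho nbbkl kfz'
Operation: remove all spaces
Words: 'nho', 'nbbkl', 'kfz'
Join without spaces: nhonbbklkfz


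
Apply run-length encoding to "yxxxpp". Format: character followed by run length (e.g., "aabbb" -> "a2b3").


Input: 'yxxxpp'
Operation: identify consecutive runs
Runs: 'y' -> y1, 'xxx' -> x3, 'pp' -> p2
Encoded: y1x3p2


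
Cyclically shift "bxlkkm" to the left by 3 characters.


Input: 'bxlkkm', shift = 3
Operation: split at index 3 and swap parts
Front part s[0:3] = 'bxl'
Back part s[3:] = 'kkm'
Rotated = back + front = 'kkm' + 'bxl'
Result: kkmbxl


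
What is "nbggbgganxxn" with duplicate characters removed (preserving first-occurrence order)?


Input: 'nbggbgganxxn'
Operation: keep first occurrence of each character
Scan: s[0]='n' new -> keep; s[1]='b' new -> keep; s[2]='g' new -> keep; s[3]='g' seen -> skip; s[4]='b' seen -> skip; s[5]='g' seen -> skip; s[6]='g' seen -> skip; s[7]='a' new -> keep; s[8]='n' seen -> skip; s[9]='x' new -> keep; s[10]='x' seen -> skip; s[11]='n' seen -> skip
Result: nbgax


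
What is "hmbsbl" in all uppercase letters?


Input string: 'hmbsbl'
Operation: convert each letter to uppercase
Mapping: 'h'->'H', 'm'->'M', 'b'->'B', 's'->'S', 'b'->'B', 'l'->'L'
Result: HMBSBL


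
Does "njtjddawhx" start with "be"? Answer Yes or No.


Input string: 'njtjddawhx'
Prefix to check: 'be'
First 2 characters of input: 'nj'
Match: False
Result: No


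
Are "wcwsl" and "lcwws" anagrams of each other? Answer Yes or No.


String 1: 'wcwsl' -> sorted: 'clsww'
String 2: 'lcwws' -> sorted: 'clsww'
Compare sorted forms: 'clsww' == 'clsww'
Anagram: Yes


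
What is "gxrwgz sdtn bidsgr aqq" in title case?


Input string: 'gxrwgz sdtn bidsgr aqq'
Operation: capitalize first letter of each word
Word transformations: 'gxrwgz'->'Gxrwgz', 'sdtn'->'Sdtn', 'bidsgr'->'Bidsgr', 'aqq'->'Aqq'
Result: Gxrwgz Sdtn Bidsgr Aqq


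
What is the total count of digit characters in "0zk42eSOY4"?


Input string: '0zk42eSOY4'
Operation: count digit characters (0-9)
Scan: '0'(digit), 'z', 'k', '4'(digit), '2'(digit), 'e', 'S', 'O', 'Y', '4'(digit)
Digits found: 4
Result: 4


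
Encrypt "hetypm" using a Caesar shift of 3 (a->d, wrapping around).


Input: 'hetypm', shift = 3
Operation: for each letter, (position + 3) mod 26
Mapping: 'h'(7+3=10)->'k', 'e'(4+3=7)->'h', 't'(19+3=22)->'w', 'y'(24+3=27, 27 mod 26=1)->'b', 'p'(15+3=18)->'s', 'm'(12+3=15)->'p'
Result: khwbsp


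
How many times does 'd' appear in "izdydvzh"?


Input string: 'izdydvzh'
Target character: 'd'
Scan each position: s[2]='d', s[4]='d'
Matches found at indices: 2, 4
Total: 2


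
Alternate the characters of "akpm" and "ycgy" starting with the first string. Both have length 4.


String 1: 'akpm'
String 2: 'ycgy'
Operation: alternate characters
Pairs: 'a'+'y', 'k'+'c', 'p'+'g', 'm'+'y'
Result: aykcpgmy


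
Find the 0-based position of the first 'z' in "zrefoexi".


Input string: 'zrefoexi'
Target: 'z'
Scanning left to right: s[0]='z'
First match at index: 0


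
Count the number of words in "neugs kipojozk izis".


Input string: 'neugs kipojozk izis'
Operation: split by spaces
Words found: 'neugs', 'kipojozk', 'izis'
Word count: 3


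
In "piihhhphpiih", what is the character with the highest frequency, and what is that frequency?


Input: 'piihhhphpiih'
Operation: tally each character
Counts: 'h':5, 'i':4, 'p':3
Maximum: 'h' appears 5 times


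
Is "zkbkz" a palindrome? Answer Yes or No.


Input string: 'zkbkz'
Reversed: 'zkbkz'
Compare pairs: s[0]='z' vs s[4]='z' (match), s[1]='k' vs s[3]='k' (match)
Palindrome: Yes


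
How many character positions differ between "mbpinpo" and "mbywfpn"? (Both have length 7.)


String 1: 'mbpinpo'
String 2: 'mbywfpn'
Compare each position: pos 0: 'm'=='m', pos 1: 'b'=='b', pos 2: 'p'!='y', pos 3: 'i'!='w', pos 4: 'n'!='f', pos 5: 'p'=='p', pos 6: 'o'!='n'
Differing positions: 4
Hamming distance: 4


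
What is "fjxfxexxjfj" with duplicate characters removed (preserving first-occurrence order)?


Input: 'fjxfxexxjfj'
Operation: keep first occurrence of each character
Scan: s[0]='f' new -> keep; s[1]='j' new -> keep; s[2]='x' new -> keep; s[3]='f' seen -> skip; s[4]='x' seen -> skip; s[5]='e' new -> keep; s[6]='x' seen -> skip; s[7]='x' seen -> skip; s[8]='j' seen -> skip; s[9]='f' seen -> skip; s[10]='j' seen -> skip
Result: fjxe


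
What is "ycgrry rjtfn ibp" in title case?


Input string: 'ycgrry rjtfn ibp'
Operation: capitalize first letter of each word
Word transformations: 'ycgrry'->'Ycgrry', 'rjtfn'->'Rjtfn', 'ibp'->'Ibp'
Result: Ycgrry Rjtfn Ibp


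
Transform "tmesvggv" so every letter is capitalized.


Input string: 'tmesvggv'
Operation: convert each letter to uppercase
Mapping: 't'->'T', 'm'->'M', 'e'->'E', 's'->'S', 'v'->'V', 'g'->'G', 'g'->'G', 'v'->'V'
Result: TMESVGGV


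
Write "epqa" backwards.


Input string: 'epqa'
Operation: reverse character order
Original order: 'e' -> 'p' -> 'q' -> 'a'
Reversed order: 'a' -> 'q' -> 'p' -> 'e'
Result: aqpe


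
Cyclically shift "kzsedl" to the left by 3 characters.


Input: 'kzsedl', shift = 3
Operation: split at index 3 and swap parts
Front part s[0:3] = 'kzs'
Back part s[3:] = 'edl'
Rotated = back + front = 'edl' + 'kzs'
Result: edlkzs


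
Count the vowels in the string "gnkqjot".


Input string: 'gnkqjot'
Operation: count vowels (a, e, i, o, u)
Scan: s[0]='g', s[1]='n', s[2]='k', s[3]='q', s[4]='j', s[5]='o' (vowel), s[6]='t'
Vowels found: 1
Result: 1


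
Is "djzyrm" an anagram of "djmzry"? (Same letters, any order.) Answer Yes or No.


String 1: 'djmzry' -> sorted: 'djmryz'
String 2: 'djzyrm' -> sorted: 'djmryz'
Compare sorted forms: 'djmryz' == 'djmryz'
Anagram: Yes


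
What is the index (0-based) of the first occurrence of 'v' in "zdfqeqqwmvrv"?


Input string: 'zdfqeqqwmvrv'
Target: 'v'
Scanning left to right: s[0]='z', s[1]='d', s[2]='f', s[3]='q', s[4]='e', s[5]='q', s[6]='q', s[7]='w', s[8]='m', s[9]='v'
First match at index: 9


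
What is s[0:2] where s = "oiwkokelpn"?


Input string: 'oiwkokelpn'
Operation: slice [0:2]
Extract characters: s[0]='o', s[1]='i'
Result: oi


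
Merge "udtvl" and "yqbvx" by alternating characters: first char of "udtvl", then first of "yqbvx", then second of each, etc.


String 1: 'udtvl'
String 2: 'yqbvx'
Operation: alternate characters
Pairs: 'u'+'y', 'd'+'q', 't'+'b', 'v'+'v', 'l'+'x'
Result: uydqtbvvlx


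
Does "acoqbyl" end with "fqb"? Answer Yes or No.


Input string: 'acoqbyl'
Suffix to check: 'fqb'
Last 3 characters of input: 'byl'
Match: False
Result: No


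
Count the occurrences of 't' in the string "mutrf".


Input string: 'mutrf'
Target character: 't'
Scan each position: s[2]='t'
Matches found at indices: 2
Total: 1


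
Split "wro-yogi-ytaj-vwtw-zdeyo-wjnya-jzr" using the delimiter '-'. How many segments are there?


Input string: 'wro-yogi-ytaj-vwtw-zdeyo-wjnya-jzr'
Delimiter: '-'
Split result: 'wro', 'yogi', 'ytaj', 'vwtw', 'zdeyo', 'wjnya', 'jzr'
Number of parts: 7


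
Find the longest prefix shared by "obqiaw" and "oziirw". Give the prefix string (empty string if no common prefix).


String 1: 'obqiaw'
String 2: 'oziirw'
Compare position by position:
pos 0: 'o' vs 'o' match
pos 1: 'b' vs 'z' differ -> stop
Longest common prefix: "o" (length 1)


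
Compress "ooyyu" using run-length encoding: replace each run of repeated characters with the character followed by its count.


Input: 'ooyyu'
Operation: identify consecutive runs
Runs: 'oo' -> o2, 'yy' -> y2, 'u' -> u1
Encoded: o2y2u1


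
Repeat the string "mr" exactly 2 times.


Input string: 'mr'
Operation: repeat 2 times
Concatenation: 'mr' + 'mr'
Result: mrmr


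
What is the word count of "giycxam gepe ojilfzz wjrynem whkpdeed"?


Input string: 'giycxam gepe ojilfzz wjrynem whkpdeed'
Operation: split by spaces
Words found: 'giycxam', 'gepe', 'ojilfzz', 'wjrynem', 'whkpdeed'
Word count: 5


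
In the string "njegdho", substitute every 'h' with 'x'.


Input string: 'njegdho'
Operation: replace 'h' with 'x'
Positions of 'h': 5
After replacement: njegdxo


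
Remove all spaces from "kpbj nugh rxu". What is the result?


Input string: 'kpbj nugh rxu'
Operation: remove all spaces
Words: 'kpbj', 'nugh', 'rxu'
Join without spaces: kpbjnughrxu


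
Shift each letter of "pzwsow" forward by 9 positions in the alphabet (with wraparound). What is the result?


Input: 'pzwsow', shift = 9
Operation: for each letter, (position + 9) mod 26
Mapping: 'p'(15+9=24)->'y', 'z'(25+9=34, 34 mod 26=8)->'i', 'w'(22+9=31, 31 mod 26=5)->'f', 's'(18+9=27, 27 mod 26=1)->'b', 'o'(14+9=23)->'x', 'w'(22+9=31, 31 mod 26=5)->'f'
Result: yifbxf


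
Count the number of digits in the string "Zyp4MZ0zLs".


Input string: 'Zyp4MZ0zLs'
Operation: count digit characters (0-9)
Scan: 'Z', 'y', 'p', '4'(digit), 'M', 'Z', '0'(digit), 'z', 'L', 's'
Digits found: 2
Result: 2


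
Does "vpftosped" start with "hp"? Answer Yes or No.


Input string: 'vpftosped'
Prefix to check: 'hp'
First 2 characters of input: 'vp'
Match: False
Result: No


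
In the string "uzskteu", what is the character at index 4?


Input string: 'uzskteu'
Operation: get character at index 4
Index mapping: s[0]='u', s[1]='z', s[2]='s', s[3]='k', s[4]='t'
Result: 't'


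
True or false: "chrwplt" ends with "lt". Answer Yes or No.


Input string: 'chrwplt'
Suffix to check: 'lt'
Last 2 characters of input: 'lt'
Match: True
Result: Yes


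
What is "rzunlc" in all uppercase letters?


Input string: 'rzunlc'
Operation: convert each letter to uppercase
Mapping: 'r'->'R', 'z'->'Z', 'u'->'U', 'n'->'N', 'l'->'L', 'c'->'C'
Result: RZUNLC


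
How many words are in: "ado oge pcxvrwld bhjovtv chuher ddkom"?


Input string: 'ado oge pcxvrwld bhjovtv chuher ddkom'
Operation: split by spaces
Words found: 'ado', 'oge', 'pcxvrwld', 'bhjovtv', 'chuher', 'ddkom'
Word count: 6


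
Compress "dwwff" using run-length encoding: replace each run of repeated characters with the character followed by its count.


Input: 'dwwff'
Operation: identify consecutive runs
Runs: 'd' -> d1, 'ww' -> w2, 'ff' -> f2
Encoded: d1w2f2


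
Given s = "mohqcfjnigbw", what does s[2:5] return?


Input string: 'mohqcfjnigbw'
Operation: slice [2:5]
Extract characters: s[2]='h', s[3]='q', s[4]='c'
Result: hqc


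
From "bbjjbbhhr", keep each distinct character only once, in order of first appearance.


Input: 'bbjjbbhhr'
Operation: keep first occurrence of each character
Scan: s[0]='b' new -> keep; s[1]='b' seen -> skip; s[2]='j' new -> keep; s[3]='j' seen -> skip; s[4]='b' seen -> skip; s[5]='b' seen -> skip; s[6]='h' new -> keep; s[7]='h' seen -> skip; s[8]='r' new -> keep
Result: bjhr


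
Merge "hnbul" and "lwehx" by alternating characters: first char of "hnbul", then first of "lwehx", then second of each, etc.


String 1: 'hnbul'
String 2: 'lwehx'
Operation: alternate characters
Pairs: 'h'+'l', 'n'+'w', 'b'+'e', 'u'+'h', 'l'+'x'
Result: hlnwbeuhlx


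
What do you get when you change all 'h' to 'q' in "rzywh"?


Input string: 'rzywh'
Operation: replace 'h' with 'q'
Positions of 'h': 4
After replacement: rzywq


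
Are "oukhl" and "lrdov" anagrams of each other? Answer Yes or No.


String 1: 'oukhl' -> sorted: 'hklou'
String 2: 'lrdov' -> sorted: 'dlorv'
Compare sorted forms: 'hklou' != 'dlorv'
Anagram: No


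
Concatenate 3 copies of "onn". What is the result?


Input string: 'onn'
Operation: repeat 3 times
Concatenation: 'onn' + 'onn' + 'onn'
Result: onnonnonn


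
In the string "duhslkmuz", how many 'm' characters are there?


Input string: 'duhslkmuz'
Target character: 'm'
Scan each position: s[6]='m'
Matches found at indices: 6
Total: 1


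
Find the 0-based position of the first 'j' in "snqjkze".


Input string: 'snqjkze'
Target: 'j'
Scanning left to right: s[0]='s', s[1]='n', s[2]='q', s[3]='j'
First match at index: 3


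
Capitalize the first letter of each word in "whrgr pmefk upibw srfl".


Input string: 'whrgr pmefk upibw srfl'
Operation: capitalize first letter of each word
Word transformations: 'whrgr'->'Whrgr', 'pmefk'->'Pmefk', 'upibw'->'Upibw', 'srfl'->'Srfl'
Result: Whrgr Pmefk Upibw Srfl


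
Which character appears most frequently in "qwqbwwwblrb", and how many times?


Input: 'qwqbwwwblrb'
Operation: tally each character
Counts: 'b':3, 'l':1, 'q':2, 'r':1, 'w':4
Maximum: 'w' appears 4 times


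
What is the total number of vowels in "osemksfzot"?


Input string: 'osemksfzot'
Operation: count vowels (a, e, i, o, u)
Scan: s[0]='o' (vowel), s[1]='s', s[2]='e' (vowel), s[3]='m', s[4]='k', s[5]='s', s[6]='f', s[7]='z', s[8]='o' (vowel), s[9]='t'
Vowels found: 3
Result: 3


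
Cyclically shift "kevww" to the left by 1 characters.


Input: 'kevww', shift = 1
Operation: split at index 1 and swap parts
Front part s[0:1] = 'k'
Back part s[1:] = 'evww'
Rotated = back + front = 'evww' + 'k'
Result: evwwk
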